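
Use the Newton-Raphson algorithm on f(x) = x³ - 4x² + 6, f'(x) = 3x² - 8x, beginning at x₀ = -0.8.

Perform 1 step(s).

f(x) = x³ - 4x² + 6
f'(x) = 3x² - 8x
x₀ = -0.8

Newton-Raphson formula: x_{n+1} = x_n - f(x_n)/f'(x_n)

Iteration 1:
  f(-0.800000) = 2.928000
  f'(-0.800000) = 8.320000
  x_1 = -0.800000 - 2.928000/8.320000 = -1.151923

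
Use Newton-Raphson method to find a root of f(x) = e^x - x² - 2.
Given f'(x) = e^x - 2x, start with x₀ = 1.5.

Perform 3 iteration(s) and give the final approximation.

f(x) = e^x - x² - 2
f'(x) = e^x - 2x
x₀ = 1.5

Newton-Raphson formula: x_{n+1} = x_n - f(x_n)/f'(x_n)

Iteration 1:
  f(1.500000) = 0.231689
  f'(1.500000) = 1.481689
  x_1 = 1.500000 - 0.231689/1.481689 = 1.343632
Iteration 2:
  f(1.343632) = 0.027592
  f'(1.343632) = 1.145675
  x_2 = 1.343632 - 0.027592/1.145675 = 1.319548
Iteration 3:
  f(1.319548) = 0.000523
  f'(1.319548) = 1.102634
  x_3 = 1.319548 - 0.000523/1.102634 = 1.319074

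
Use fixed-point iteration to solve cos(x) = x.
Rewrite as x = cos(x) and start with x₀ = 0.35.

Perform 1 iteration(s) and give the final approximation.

Equation: cos(x) = x
Fixed-point form: x = cos(x)
x₀ = 0.35

x_1 = g(0.350000) = 0.939373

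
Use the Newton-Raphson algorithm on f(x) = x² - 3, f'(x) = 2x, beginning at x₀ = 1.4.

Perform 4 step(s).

f(x) = x² - 3
f'(x) = 2x
x₀ = 1.4

Newton-Raphson formula: x_{n+1} = x_n - f(x_n)/f'(x_n)

Iteration 1:
  f(1.400000) = -1.040000
  f'(1.400000) = 2.800000
  x_1 = 1.400000 - (-1.040000)/2.800000 = 1.771429
Iteration 2:
  f(1.771429) = 0.137959
  f'(1.771429) = 3.542857
  x_2 = 1.771429 - 0.137959/3.542857 = 1.732488
Iteration 3:
  f(1.732488) = 0.001516
  f'(1.732488) = 3.464977
  x_3 = 1.732488 - 0.001516/3.464977 = 1.732051
Iteration 4:
  f(1.732051) = 0.000000
  f'(1.732051) = 3.464102
  x_4 = 1.732051 - 0.000000/3.464102 = 1.732051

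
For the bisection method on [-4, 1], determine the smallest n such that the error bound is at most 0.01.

We need (b-a)/2^n ≤ 0.01
(1 - (-4))/2^n ≤ 0.01
5/2^n ≤ 0.01
2^n ≥ 500
n ≥ log₂(500) = 8.97
n ≥ 9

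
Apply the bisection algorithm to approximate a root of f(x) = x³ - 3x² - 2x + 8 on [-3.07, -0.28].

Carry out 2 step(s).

f(x) = x³ - 3x² - 2x + 8
Initial interval: [-3.07, -0.28]

Iteration 1:
  c_1 = (-3.070000 + (-0.280000))/2 = -1.675000
  f(c_1) = f(-1.675000) = -1.766297
  f(a) × f(c) ≥ 0, new interval: [-1.675000, -0.280000]
Iteration 2:
  c_2 = (-1.675000 + (-0.280000))/2 = -0.977500
  f(c_2) = f(-0.977500) = 6.154474
  f(a) × f(c) < 0, new interval: [-1.675000, -0.977500]

After 2 iteration(s), the approximation is c_2 = -0.977500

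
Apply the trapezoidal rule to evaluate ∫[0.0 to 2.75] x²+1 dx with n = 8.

f(x) = x²+1
a = 0.0, b = 2.75, n = 8
h = (b - a)/n = 0.343750

Trapezoidal rule: (h/2)[f(x₀) + 2f(x₁) + 2f(x₂) + ... + f(xₙ)]

x_0 = 0.0000, f(x_0) = 1.000000, coefficient = 1
x_1 = 0.3438, f(x_1) = 1.118164, coefficient = 2
x_2 = 0.6875, f(x_2) = 1.472656, coefficient = 2
x_3 = 1.0312, f(x_3) = 2.063477, coefficient = 2
x_4 = 1.3750, f(x_4) = 2.890625, coefficient = 2
x_5 = 1.7188, f(x_5) = 3.954102, coefficient = 2
x_6 = 2.0625, f(x_6) = 5.253906, coefficient = 2
x_7 = 2.4062, f(x_7) = 6.790039, coefficient = 2
x_8 = 2.7500, f(x_8) = 8.562500, coefficient = 1

I ≈ (0.343750/2) × 56.648438 = 9.736450
Exact value: 9.682292
Error: 0.054159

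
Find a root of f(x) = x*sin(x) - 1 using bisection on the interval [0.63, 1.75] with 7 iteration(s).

f(x) = x*sin(x) - 1
Initial interval: [0.63, 1.75]

Iteration 1:
  c_1 = (0.630000 + 1.750000)/2 = 1.190000
  f(c_1) = f(1.190000) = 0.104759
  f(a) × f(c) < 0, new interval: [0.630000, 1.190000]
Iteration 2:
  c_2 = (0.630000 + 1.190000)/2 = 0.910000
  f(c_2) = f(0.910000) = -0.281552
  f(a) × f(c) ≥ 0, new interval: [0.910000, 1.190000]
Iteration 3:
  c_3 = (0.910000 + 1.190000)/2 = 1.050000
  f(c_3) = f(1.050000) = -0.089206
  f(a) × f(c) ≥ 0, new interval: [1.050000, 1.190000]
Iteration 4:
  c_4 = (1.050000 + 1.190000)/2 = 1.120000
  f(c_4) = f(1.120000) = 0.008112
  f(a) × f(c) < 0, new interval: [1.050000, 1.120000]
Iteration 5:
  c_5 = (1.050000 + 1.120000)/2 = 1.085000
  f(c_5) = f(1.085000) = -0.040531
  f(a) × f(c) ≥ 0, new interval: [1.085000, 1.120000]
Iteration 6:
  c_6 = (1.085000 + 1.120000)/2 = 1.102500
  f(c_6) = f(1.102500) = -0.016197
  f(a) × f(c) ≥ 0, new interval: [1.102500, 1.120000]
Iteration 7:
  c_7 = (1.102500 + 1.120000)/2 = 1.111250
  f(c_7) = f(1.111250) = -0.004038
  f(a) × f(c) ≥ 0, new interval: [1.111250, 1.120000]

After 7 iteration(s), the approximation is c_7 = 1.111250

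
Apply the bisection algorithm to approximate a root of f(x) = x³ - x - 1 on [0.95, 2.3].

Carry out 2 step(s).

f(x) = x³ - x - 1
Initial interval: [0.95, 2.3]

Iteration 1:
  c_1 = (0.950000 + 2.300000)/2 = 1.625000
  f(c_1) = f(1.625000) = 1.666016
  f(a) × f(c) < 0, new interval: [0.950000, 1.625000]
Iteration 2:
  c_2 = (0.950000 + 1.625000)/2 = 1.287500
  f(c_2) = f(1.287500) = -0.153268
  f(a) × f(c) ≥ 0, new interval: [1.287500, 1.625000]

After 2 iteration(s), the approximation is c_2 = 1.287500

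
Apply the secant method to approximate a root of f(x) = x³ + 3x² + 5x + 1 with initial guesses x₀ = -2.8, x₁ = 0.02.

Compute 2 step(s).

f(x) = x³ + 3x² + 5x + 1
x₀ = -2.8, x₁ = 0.02

Secant formula: x_{n+1} = x_n - f(x_n)(x_n - x_{n-1})/(f(x_n) - f(x_{n-1}))

Iteration 1:
  f(-2.800000) = -11.432000
  f(0.020000) = 1.101208
  x_2 = 0.020000 - 1.101208×(0.020000 - (-2.800000))/(1.101208 - (-11.432000))
       = -0.227774
Iteration 2:
  f(0.020000) = 1.101208
  f(-0.227774) = 0.004955
  x_3 = -0.227774 - 0.004955×(-0.227774 - 0.020000)/(0.004955 - 1.101208)
       = -0.228894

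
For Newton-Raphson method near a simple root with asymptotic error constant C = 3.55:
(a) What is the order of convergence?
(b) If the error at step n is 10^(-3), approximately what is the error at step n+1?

(a) Newton-Raphson has quadratic (order 2) convergence near simple roots.
    This means |e_{n+1}| ≈ C|e_n|².

(b) With |e_n| = 10^(-3) and C = 3.55:
    |e_{n+1}| ≈ 3.55 × (10^(-3))² = 3.55 × 10^(-6)

(a) 2 (quadratic); (b) |e_{n+1}| ≈ 3.550e-06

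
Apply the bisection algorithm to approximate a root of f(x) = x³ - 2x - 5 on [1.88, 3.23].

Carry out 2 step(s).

f(x) = x³ - 2x - 5
Initial interval: [1.88, 3.23]

Iteration 1:
  c_1 = (1.880000 + 3.230000)/2 = 2.555000
  f(c_1) = f(2.555000) = 6.569104
  f(a) × f(c) < 0, new interval: [1.880000, 2.555000]
Iteration 2:
  c_2 = (1.880000 + 2.555000)/2 = 2.217500
  f(c_2) = f(2.217500) = 1.469127
  f(a) × f(c) < 0, new interval: [1.880000, 2.217500]

After 2 iteration(s), the approximation is c_2 = 2.217500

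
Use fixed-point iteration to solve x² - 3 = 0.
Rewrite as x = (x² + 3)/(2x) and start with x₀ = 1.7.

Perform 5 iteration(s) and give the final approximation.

Equation: x² - 3 = 0
Fixed-point form: x = (x² + 3)/(2x)
x₀ = 1.7

x_1 = g(1.700000) = 1.732353
x_2 = g(1.732353) = 1.732051
x_3 = g(1.732051) = 1.732051
x_4 = g(1.732051) = 1.732051
x_5 = g(1.732051) = 1.732051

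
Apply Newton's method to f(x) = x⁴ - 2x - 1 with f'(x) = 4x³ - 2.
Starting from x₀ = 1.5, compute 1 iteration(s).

f(x) = x⁴ - 2x - 1
f'(x) = 4x³ - 2
x₀ = 1.5

Newton-Raphson formula: x_{n+1} = x_n - f(x_n)/f'(x_n)

Iteration 1:
  f(1.500000) = 1.062500
  f'(1.500000) = 11.500000
  x_1 = 1.500000 - 1.062500/11.500000 = 1.407609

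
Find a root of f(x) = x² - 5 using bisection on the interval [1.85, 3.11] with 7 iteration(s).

f(x) = x² - 5
Initial interval: [1.85, 3.11]

Iteration 1:
  c_1 = (1.850000 + 3.110000)/2 = 2.480000
  f(c_1) = f(2.480000) = 1.150400
  f(a) × f(c) < 0, new interval: [1.850000, 2.480000]
Iteration 2:
  c_2 = (1.850000 + 2.480000)/2 = 2.165000
  f(c_2) = f(2.165000) = -0.312775
  f(a) × f(c) ≥ 0, new interval: [2.165000, 2.480000]
Iteration 3:
  c_3 = (2.165000 + 2.480000)/2 = 2.322500
  f(c_3) = f(2.322500) = 0.394006
  f(a) × f(c) < 0, new interval: [2.165000, 2.322500]
Iteration 4:
  c_4 = (2.165000 + 2.322500)/2 = 2.243750
  f(c_4) = f(2.243750) = 0.034414
  f(a) × f(c) < 0, new interval: [2.165000, 2.243750]
Iteration 5:
  c_5 = (2.165000 + 2.243750)/2 = 2.204375
  f(c_5) = f(2.204375) = -0.140731
  f(a) × f(c) ≥ 0, new interval: [2.204375, 2.243750]
Iteration 6:
  c_6 = (2.204375 + 2.243750)/2 = 2.224062
  f(c_6) = f(2.224062) = -0.053546
  f(a) × f(c) ≥ 0, new interval: [2.224062, 2.243750]
Iteration 7:
  c_7 = (2.224062 + 2.243750)/2 = 2.233906
  f(c_7) = f(2.233906) = -0.009663
  f(a) × f(c) ≥ 0, new interval: [2.233906, 2.243750]

After 7 iteration(s), the approximation is c_7 = 2.233906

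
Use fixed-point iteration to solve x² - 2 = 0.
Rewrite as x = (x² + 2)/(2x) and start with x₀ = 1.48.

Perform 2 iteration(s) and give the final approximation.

Equation: x² - 2 = 0
Fixed-point form: x = (x² + 2)/(2x)
x₀ = 1.48

x_1 = g(1.480000) = 1.415676
x_2 = g(1.415676) = 1.414214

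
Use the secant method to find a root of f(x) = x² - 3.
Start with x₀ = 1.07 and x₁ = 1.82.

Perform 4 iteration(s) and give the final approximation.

f(x) = x² - 3
x₀ = 1.07, x₁ = 1.82

Secant formula: x_{n+1} = x_n - f(x_n)(x_n - x_{n-1})/(f(x_n) - f(x_{n-1}))

Iteration 1:
  f(1.070000) = -1.855100
  f(1.820000) = 0.312400
  x_2 = 1.820000 - 0.312400×(1.820000 - 1.070000)/(0.312400 - (-1.855100))
       = 1.711903
Iteration 2:
  f(1.820000) = 0.312400
  f(1.711903) = -0.069388
  x_3 = 1.711903 - (-0.069388)×(1.711903 - 1.820000)/(-0.069388 - 0.312400)
       = 1.731549
Iteration 3:
  f(1.711903) = -0.069388
  f(1.731549) = -0.001738
  x_4 = 1.731549 - (-0.001738)×(1.731549 - 1.711903)/(-0.001738 - (-0.069388))
       = 1.732054
Iteration 4:
  f(1.731549) = -0.001738
  f(1.732054) = 0.000010
  x_5 = 1.732054 - 0.000010×(1.732054 - 1.731549)/(0.000010 - (-0.001738))
       = 1.732051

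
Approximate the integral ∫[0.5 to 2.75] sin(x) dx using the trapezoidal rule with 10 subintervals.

f(x) = sin(x)
a = 0.5, b = 2.75, n = 10
h = (b - a)/n = 0.225000

Trapezoidal rule: (h/2)[f(x₀) + 2f(x₁) + 2f(x₂) + ... + f(xₙ)]

x_0 = 0.5000, f(x_0) = 0.479426, coefficient = 1
x_1 = 0.7250, f(x_1) = 0.663135, coefficient = 2
x_2 = 0.9500, f(x_2) = 0.813416, coefficient = 2
x_3 = 1.1750, f(x_3) = 0.922690, coefficient = 2
x_4 = 1.4000, f(x_4) = 0.985450, coefficient = 2
x_5 = 1.6250, f(x_5) = 0.998531, coefficient = 2
x_6 = 1.8500, f(x_6) = 0.961275, coefficient = 2
x_7 = 2.0750, f(x_7) = 0.875559, coefficient = 2
x_8 = 2.3000, f(x_8) = 0.745705, coefficient = 2
x_9 = 2.5250, f(x_9) = 0.578259, coefficient = 2
x_10 = 2.7500, f(x_10) = 0.381661, coefficient = 1

I ≈ (0.225000/2) × 15.949127 = 1.794277
Exact value: 1.801885
Error: 0.007608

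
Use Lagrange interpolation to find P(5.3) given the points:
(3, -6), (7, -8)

Lagrange interpolation formula:
P(x) = Σ yᵢ × Lᵢ(x)
where Lᵢ(x) = Π_{j≠i} (x - xⱼ)/(xᵢ - xⱼ)

L_0(5.3) = (5.3 - 7)/(3 - 7) = 0.425000
L_1(5.3) = (5.3 - 3)/(7 - 3) = 0.575000

P(5.3) = (-6)×L_0(5.3) + (-8)×L_1(5.3)
P(5.3) = -7.150000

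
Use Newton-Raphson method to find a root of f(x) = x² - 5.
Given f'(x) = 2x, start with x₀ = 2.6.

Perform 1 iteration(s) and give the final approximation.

f(x) = x² - 5
f'(x) = 2x
x₀ = 2.6

Newton-Raphson formula: x_{n+1} = x_n - f(x_n)/f'(x_n)

Iteration 1:
  f(2.600000) = 1.760000
  f'(2.600000) = 5.200000
  x_1 = 2.600000 - 1.760000/5.200000 = 2.261538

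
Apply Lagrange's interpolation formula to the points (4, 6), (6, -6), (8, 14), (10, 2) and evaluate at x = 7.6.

Lagrange interpolation formula:
P(x) = Σ yᵢ × Lᵢ(x)
where Lᵢ(x) = Π_{j≠i} (x - xⱼ)/(xᵢ - xⱼ)

L_0(7.6) = (7.6 - 6)/(4 - 6) × (7.6 - 8)/(4 - 8) × (7.6 - 10)/(4 - 10) = -0.032000
L_1(7.6) = (7.6 - 4)/(6 - 4) × (7.6 - 8)/(6 - 8) × (7.6 - 10)/(6 - 10) = 0.216000
L_2(7.6) = (7.6 - 4)/(8 - 4) × (7.6 - 6)/(8 - 6) × (7.6 - 10)/(8 - 10) = 0.864000
L_3(7.6) = (7.6 - 4)/(10 - 4) × (7.6 - 6)/(10 - 6) × (7.6 - 8)/(10 - 8) = -0.048000

P(7.6) = 6×L_0(7.6) + (-6)×L_1(7.6) + 14×L_2(7.6) + 2×L_3(7.6)
P(7.6) = 10.512000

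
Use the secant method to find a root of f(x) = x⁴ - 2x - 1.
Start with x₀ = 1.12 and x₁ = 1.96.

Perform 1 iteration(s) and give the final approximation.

f(x) = x⁴ - 2x - 1
x₀ = 1.12, x₁ = 1.96

Secant formula: x_{n+1} = x_n - f(x_n)(x_n - x_{n-1})/(f(x_n) - f(x_{n-1}))

Iteration 1:
  f(1.120000) = -1.666481
  f(1.960000) = 9.837891
  x_2 = 1.960000 - 9.837891×(1.960000 - 1.120000)/(9.837891 - (-1.666481))
       = 1.241679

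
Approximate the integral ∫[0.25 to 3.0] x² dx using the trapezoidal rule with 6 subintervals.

f(x) = x²
a = 0.25, b = 3.0, n = 6
h = (b - a)/n = 0.458333

Trapezoidal rule: (h/2)[f(x₀) + 2f(x₁) + 2f(x₂) + ... + f(xₙ)]

x_0 = 0.2500, f(x_0) = 0.062500, coefficient = 1
x_1 = 0.7083, f(x_1) = 0.501736, coefficient = 2
x_2 = 1.1667, f(x_2) = 1.361111, coefficient = 2
x_3 = 1.6250, f(x_3) = 2.640625, coefficient = 2
x_4 = 2.0833, f(x_4) = 4.340278, coefficient = 2
x_5 = 2.5417, f(x_5) = 6.460069, coefficient = 2
x_6 = 3.0000, f(x_6) = 9.000000, coefficient = 1

I ≈ (0.458333/2) × 39.670139 = 9.091073
Exact value: 8.994792
Error: 0.096282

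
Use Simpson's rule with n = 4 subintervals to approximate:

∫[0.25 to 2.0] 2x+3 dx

f(x) = 2x+3
a = 0.25, b = 2.0, n = 4
h = (b - a)/n = 0.437500

Simpson's rule: (h/3)[f(x₀) + 4f(x₁) + 2f(x₂) + ... + f(xₙ)]

x_0 = 0.2500, f(x_0) = 3.500000, coefficient = 1
x_1 = 0.6875, f(x_1) = 4.375000, coefficient = 4
x_2 = 1.1250, f(x_2) = 5.250000, coefficient = 2
x_3 = 1.5625, f(x_3) = 6.125000, coefficient = 4
x_4 = 2.0000, f(x_4) = 7.000000, coefficient = 1

I ≈ (0.437500/3) × 63.000000 = 9.187500
Exact value: 9.187500
Error: 0.000000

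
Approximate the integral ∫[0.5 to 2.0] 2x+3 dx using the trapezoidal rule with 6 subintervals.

f(x) = 2x+3
a = 0.5, b = 2.0, n = 6
h = (b - a)/n = 0.250000

Trapezoidal rule: (h/2)[f(x₀) + 2f(x₁) + 2f(x₂) + ... + f(xₙ)]

x_0 = 0.5000, f(x_0) = 4.000000, coefficient = 1
x_1 = 0.7500, f(x_1) = 4.500000, coefficient = 2
x_2 = 1.0000, f(x_2) = 5.000000, coefficient = 2
x_3 = 1.2500, f(x_3) = 5.500000, coefficient = 2
x_4 = 1.5000, f(x_4) = 6.000000, coefficient = 2
x_5 = 1.7500, f(x_5) = 6.500000, coefficient = 2
x_6 = 2.0000, f(x_6) = 7.000000, coefficient = 1

I ≈ (0.250000/2) × 66.000000 = 8.250000
Exact value: 8.250000
Error: 0.000000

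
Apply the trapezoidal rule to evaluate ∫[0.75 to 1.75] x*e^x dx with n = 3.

f(x) = x*e^x
a = 0.75, b = 1.75, n = 3
h = (b - a)/n = 0.333333

Trapezoidal rule: (h/2)[f(x₀) + 2f(x₁) + 2f(x₂) + ... + f(xₙ)]

x_0 = 0.7500, f(x_0) = 1.587750, coefficient = 1
x_1 = 1.0833, f(x_1) = 3.200721, coefficient = 2
x_2 = 1.4167, f(x_2) = 5.841417, coefficient = 2
x_3 = 1.7500, f(x_3) = 10.070555, coefficient = 1

I ≈ (0.333333/2) × 29.742580 = 4.957097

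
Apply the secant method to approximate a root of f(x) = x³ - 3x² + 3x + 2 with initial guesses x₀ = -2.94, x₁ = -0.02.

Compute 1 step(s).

f(x) = x³ - 3x² + 3x + 2
x₀ = -2.94, x₁ = -0.02

Secant formula: x_{n+1} = x_n - f(x_n)(x_n - x_{n-1})/(f(x_n) - f(x_{n-1}))

Iteration 1:
  f(-2.940000) = -58.162984
  f(-0.020000) = 1.938792
  x_2 = -0.020000 - 1.938792×(-0.020000 - (-2.940000))/(1.938792 - (-58.162984))
       = -0.114195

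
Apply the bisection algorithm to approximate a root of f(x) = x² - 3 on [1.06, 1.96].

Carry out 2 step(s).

f(x) = x² - 3
Initial interval: [1.06, 1.96]

Iteration 1:
  c_1 = (1.060000 + 1.960000)/2 = 1.510000
  f(c_1) = f(1.510000) = -0.719900
  f(a) × f(c) ≥ 0, new interval: [1.510000, 1.960000]
Iteration 2:
  c_2 = (1.510000 + 1.960000)/2 = 1.735000
  f(c_2) = f(1.735000) = 0.010225
  f(a) × f(c) < 0, new interval: [1.510000, 1.735000]

After 2 iteration(s), the approximation is c_2 = 1.735000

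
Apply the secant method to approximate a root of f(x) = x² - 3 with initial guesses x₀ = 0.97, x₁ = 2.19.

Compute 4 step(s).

f(x) = x² - 3
x₀ = 0.97, x₁ = 2.19

Secant formula: x_{n+1} = x_n - f(x_n)(x_n - x_{n-1})/(f(x_n) - f(x_{n-1}))

Iteration 1:
  f(0.970000) = -2.059100
  f(2.190000) = 1.796100
  x_2 = 2.190000 - 1.796100×(2.190000 - 0.970000)/(1.796100 - (-2.059100))
       = 1.621614
Iteration 2:
  f(2.190000) = 1.796100
  f(1.621614) = -0.370368
  x_3 = 1.621614 - (-0.370368)×(1.621614 - 2.190000)/(-0.370368 - 1.796100)
       = 1.718782
Iteration 3:
  f(1.621614) = -0.370368
  f(1.718782) = -0.045787
  x_4 = 1.718782 - (-0.045787)×(1.718782 - 1.621614)/(-0.045787 - (-0.370368))
       = 1.732489
Iteration 4:
  f(1.718782) = -0.045787
  f(1.732489) = 0.001520
  x_5 = 1.732489 - 0.001520×(1.732489 - 1.718782)/(0.001520 - (-0.045787))
       = 1.732049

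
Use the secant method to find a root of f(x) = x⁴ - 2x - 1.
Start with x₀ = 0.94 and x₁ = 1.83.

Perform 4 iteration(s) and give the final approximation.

f(x) = x⁴ - 2x - 1
x₀ = 0.94, x₁ = 1.83

Secant formula: x_{n+1} = x_n - f(x_n)(x_n - x_{n-1})/(f(x_n) - f(x_{n-1}))

Iteration 1:
  f(0.940000) = -2.099251
  f(1.830000) = 6.555131
  x_2 = 1.830000 - 6.555131×(1.830000 - 0.940000)/(6.555131 - (-2.099251))
       = 1.155883
Iteration 2:
  f(1.830000) = 6.555131
  f(1.155883) = -1.526695
  x_3 = 1.155883 - (-1.526695)×(1.155883 - 1.830000)/(-1.526695 - 6.555131)
       = 1.283227
Iteration 3:
  f(1.155883) = -1.526695
  f(1.283227) = -0.854928
  x_4 = 1.283227 - (-0.854928)×(1.283227 - 1.155883)/(-0.854928 - (-1.526695))
       = 1.445292
Iteration 4:
  f(1.283227) = -0.854928
  f(1.445292) = 0.472786
  x_5 = 1.445292 - 0.472786×(1.445292 - 1.283227)/(0.472786 - (-0.854928))
       = 1.387582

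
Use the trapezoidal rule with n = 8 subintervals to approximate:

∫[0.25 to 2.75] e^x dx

f(x) = e^x
a = 0.25, b = 2.75, n = 8
h = (b - a)/n = 0.312500

Trapezoidal rule: (h/2)[f(x₀) + 2f(x₁) + 2f(x₂) + ... + f(xₙ)]

x_0 = 0.2500, f(x_0) = 1.284025, coefficient = 1
x_1 = 0.5625, f(x_1) = 1.755055, coefficient = 2
x_2 = 0.8750, f(x_2) = 2.398875, coefficient = 2
x_3 = 1.1875, f(x_3) = 3.278874, coefficient = 2
x_4 = 1.5000, f(x_4) = 4.481689, coefficient = 2
x_5 = 1.8125, f(x_5) = 6.125743, coefficient = 2
x_6 = 2.1250, f(x_6) = 8.372897, coefficient = 2
x_7 = 2.4375, f(x_7) = 11.444394, coefficient = 2
x_8 = 2.7500, f(x_8) = 15.642632, coefficient = 1

I ≈ (0.312500/2) × 92.641711 = 14.475267
Exact value: 14.358606
Error: 0.116661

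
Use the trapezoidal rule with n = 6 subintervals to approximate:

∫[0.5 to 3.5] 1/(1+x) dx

f(x) = 1/(1+x)
a = 0.5, b = 3.5, n = 6
h = (b - a)/n = 0.500000

Trapezoidal rule: (h/2)[f(x₀) + 2f(x₁) + 2f(x₂) + ... + f(xₙ)]

x_0 = 0.5000, f(x_0) = 0.666667, coefficient = 1
x_1 = 1.0000, f(x_1) = 0.500000, coefficient = 2
x_2 = 1.5000, f(x_2) = 0.400000, coefficient = 2
x_3 = 2.0000, f(x_3) = 0.333333, coefficient = 2
x_4 = 2.5000, f(x_4) = 0.285714, coefficient = 2
x_5 = 3.0000, f(x_5) = 0.250000, coefficient = 2
x_6 = 3.5000, f(x_6) = 0.222222, coefficient = 1

I ≈ (0.500000/2) × 4.426984 = 1.106746
Exact value: 1.098612
Error: 0.008134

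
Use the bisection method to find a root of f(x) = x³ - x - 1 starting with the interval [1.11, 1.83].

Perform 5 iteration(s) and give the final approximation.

f(x) = x³ - x - 1
Initial interval: [1.11, 1.83]

Iteration 1:
  c_1 = (1.110000 + 1.830000)/2 = 1.470000
  f(c_1) = f(1.470000) = 0.706523
  f(a) × f(c) < 0, new interval: [1.110000, 1.470000]
Iteration 2:
  c_2 = (1.110000 + 1.470000)/2 = 1.290000
  f(c_2) = f(1.290000) = -0.143311
  f(a) × f(c) ≥ 0, new interval: [1.290000, 1.470000]
Iteration 3:
  c_3 = (1.290000 + 1.470000)/2 = 1.380000
  f(c_3) = f(1.380000) = 0.248072
  f(a) × f(c) < 0, new interval: [1.290000, 1.380000]
Iteration 4:
  c_4 = (1.290000 + 1.380000)/2 = 1.335000
  f(c_4) = f(1.335000) = 0.044270
  f(a) × f(c) < 0, new interval: [1.290000, 1.335000]
Iteration 5:
  c_5 = (1.290000 + 1.335000)/2 = 1.312500
  f(c_5) = f(1.312500) = -0.051514
  f(a) × f(c) ≥ 0, new interval: [1.312500, 1.335000]

After 5 iteration(s), the approximation is c_5 = 1.312500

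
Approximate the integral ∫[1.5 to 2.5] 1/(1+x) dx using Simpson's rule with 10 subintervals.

f(x) = 1/(1+x)
a = 1.5, b = 2.5, n = 10
h = (b - a)/n = 0.100000

Simpson's rule: (h/3)[f(x₀) + 4f(x₁) + 2f(x₂) + ... + f(xₙ)]

x_0 = 1.5000, f(x_0) = 0.400000, coefficient = 1
x_1 = 1.6000, f(x_1) = 0.384615, coefficient = 4
x_2 = 1.7000, f(x_2) = 0.370370, coefficient = 2
x_3 = 1.8000, f(x_3) = 0.357143, coefficient = 4
x_4 = 1.9000, f(x_4) = 0.344828, coefficient = 2
x_5 = 2.0000, f(x_5) = 0.333333, coefficient = 4
x_6 = 2.1000, f(x_6) = 0.322581, coefficient = 2
x_7 = 2.2000, f(x_7) = 0.312500, coefficient = 4
x_8 = 2.3000, f(x_8) = 0.303030, coefficient = 2
x_9 = 2.4000, f(x_9) = 0.294118, coefficient = 4
x_10 = 2.5000, f(x_10) = 0.285714, coefficient = 1

I ≈ (0.100000/3) × 10.094169 = 0.336472
Exact value: 0.336472
Error: 0.000000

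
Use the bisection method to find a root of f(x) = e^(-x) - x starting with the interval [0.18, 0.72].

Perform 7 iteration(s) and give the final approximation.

f(x) = e^(-x) - x
Initial interval: [0.18, 0.72]

Iteration 1:
  c_1 = (0.180000 + 0.720000)/2 = 0.450000
  f(c_1) = f(0.450000) = 0.187628
  f(a) × f(c) ≥ 0, new interval: [0.450000, 0.720000]
Iteration 2:
  c_2 = (0.450000 + 0.720000)/2 = 0.585000
  f(c_2) = f(0.585000) = -0.027894
  f(a) × f(c) < 0, new interval: [0.450000, 0.585000]
Iteration 3:
  c_3 = (0.450000 + 0.585000)/2 = 0.517500
  f(c_3) = f(0.517500) = 0.078509
  f(a) × f(c) ≥ 0, new interval: [0.517500, 0.585000]
Iteration 4:
  c_4 = (0.517500 + 0.585000)/2 = 0.551250
  f(c_4) = f(0.551250) = 0.024979
  f(a) × f(c) ≥ 0, new interval: [0.551250, 0.585000]
Iteration 5:
  c_5 = (0.551250 + 0.585000)/2 = 0.568125
  f(c_5) = f(0.568125) = -0.001538
  f(a) × f(c) < 0, new interval: [0.551250, 0.568125]
Iteration 6:
  c_6 = (0.551250 + 0.568125)/2 = 0.559688
  f(c_6) = f(0.559688) = 0.011700
  f(a) × f(c) ≥ 0, new interval: [0.559688, 0.568125]
Iteration 7:
  c_7 = (0.559688 + 0.568125)/2 = 0.563906
  f(c_7) = f(0.563906) = 0.005076
  f(a) × f(c) ≥ 0, new interval: [0.563906, 0.568125]

After 7 iteration(s), the approximation is c_7 = 0.563906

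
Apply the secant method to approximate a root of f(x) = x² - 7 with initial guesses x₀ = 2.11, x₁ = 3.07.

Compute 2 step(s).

f(x) = x² - 7
x₀ = 2.11, x₁ = 3.07

Secant formula: x_{n+1} = x_n - f(x_n)(x_n - x_{n-1})/(f(x_n) - f(x_{n-1}))

Iteration 1:
  f(2.110000) = -2.547900
  f(3.070000) = 2.424900
  x_2 = 3.070000 - 2.424900×(3.070000 - 2.110000)/(2.424900 - (-2.547900))
       = 2.601873
Iteration 2:
  f(3.070000) = 2.424900
  f(2.601873) = -0.230259
  x_3 = 2.601873 - (-0.230259)×(2.601873 - 3.070000)/(-0.230259 - 2.424900)
       = 2.642469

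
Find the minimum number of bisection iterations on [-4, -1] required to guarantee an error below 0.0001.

We need (b-a)/2^n ≤ 0.0001
(-1 - (-4))/2^n ≤ 0.0001
3/2^n ≤ 0.0001
2^n ≥ 30000
n ≥ log₂(30000) = 14.87
n ≥ 15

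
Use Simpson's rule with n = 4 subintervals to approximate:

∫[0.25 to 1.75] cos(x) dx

f(x) = cos(x)
a = 0.25, b = 1.75, n = 4
h = (b - a)/n = 0.375000

Simpson's rule: (h/3)[f(x₀) + 4f(x₁) + 2f(x₂) + ... + f(xₙ)]

x_0 = 0.2500, f(x_0) = 0.968912, coefficient = 1
x_1 = 0.6250, f(x_1) = 0.810963, coefficient = 4
x_2 = 1.0000, f(x_2) = 0.540302, coefficient = 2
x_3 = 1.3750, f(x_3) = 0.194548, coefficient = 4
x_4 = 1.7500, f(x_4) = -0.178246, coefficient = 1

I ≈ (0.375000/3) × 5.893314 = 0.736664
Exact value: 0.736582
Error: 0.000082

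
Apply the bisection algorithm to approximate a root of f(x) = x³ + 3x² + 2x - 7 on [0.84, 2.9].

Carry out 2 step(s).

f(x) = x³ + 3x² + 2x - 7
Initial interval: [0.84, 2.9]

Iteration 1:
  c_1 = (0.840000 + 2.900000)/2 = 1.870000
  f(c_1) = f(1.870000) = 13.769903
  f(a) × f(c) < 0, new interval: [0.840000, 1.870000]
Iteration 2:
  c_2 = (0.840000 + 1.870000)/2 = 1.355000
  f(c_2) = f(1.355000) = 3.705889
  f(a) × f(c) < 0, new interval: [0.840000, 1.355000]

After 2 iteration(s), the approximation is c_2 = 1.355000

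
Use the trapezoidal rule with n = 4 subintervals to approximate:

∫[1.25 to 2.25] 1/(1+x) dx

f(x) = 1/(1+x)
a = 1.25, b = 2.25, n = 4
h = (b - a)/n = 0.250000

Trapezoidal rule: (h/2)[f(x₀) + 2f(x₁) + 2f(x₂) + ... + f(xₙ)]

x_0 = 1.2500, f(x_0) = 0.444444, coefficient = 1
x_1 = 1.5000, f(x_1) = 0.400000, coefficient = 2
x_2 = 1.7500, f(x_2) = 0.363636, coefficient = 2
x_3 = 2.0000, f(x_3) = 0.333333, coefficient = 2
x_4 = 2.2500, f(x_4) = 0.307692, coefficient = 1

I ≈ (0.250000/2) × 2.946076 = 0.368260
Exact value: 0.367725
Error: 0.000535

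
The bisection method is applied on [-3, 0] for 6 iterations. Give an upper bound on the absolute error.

Bisection error bound: |error| ≤ (b-a)/2^n
|error| ≤ (0 - (-3))/2^6 = 3/2^6
|error| ≤ 0.0468750000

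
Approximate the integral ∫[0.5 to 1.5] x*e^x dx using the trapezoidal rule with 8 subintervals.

f(x) = x*e^x
a = 0.5, b = 1.5, n = 8
h = (b - a)/n = 0.125000

Trapezoidal rule: (h/2)[f(x₀) + 2f(x₁) + 2f(x₂) + ... + f(xₙ)]

x_0 = 0.5000, f(x_0) = 0.824361, coefficient = 1
x_1 = 0.6250, f(x_1) = 1.167654, coefficient = 2
x_2 = 0.7500, f(x_2) = 1.587750, coefficient = 2
x_3 = 0.8750, f(x_3) = 2.099016, coefficient = 2
x_4 = 1.0000, f(x_4) = 2.718282, coefficient = 2
x_5 = 1.1250, f(x_5) = 3.465244, coefficient = 2
x_6 = 1.2500, f(x_6) = 4.362929, coefficient = 2
x_7 = 1.3750, f(x_7) = 5.438230, coefficient = 2
x_8 = 1.5000, f(x_8) = 6.722534, coefficient = 1

I ≈ (0.125000/2) × 49.225103 = 3.076569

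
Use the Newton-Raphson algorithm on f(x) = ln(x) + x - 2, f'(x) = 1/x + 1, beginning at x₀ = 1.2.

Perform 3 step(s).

f(x) = ln(x) + x - 2
f'(x) = 1/x + 1
x₀ = 1.2

Newton-Raphson formula: x_{n+1} = x_n - f(x_n)/f'(x_n)

Iteration 1:
  f(1.200000) = -0.617678
  f'(1.200000) = 1.833333
  x_1 = 1.200000 - (-0.617678)/1.833333 = 1.536916
Iteration 2:
  f(1.536916) = -0.033307
  f'(1.536916) = 1.650654
  x_2 = 1.536916 - (-0.033307)/1.650654 = 1.557094
Iteration 3:
  f(1.557094) = -0.000085
  f'(1.557094) = 1.642222
  x_3 = 1.557094 - (-0.000085)/1.642222 = 1.557146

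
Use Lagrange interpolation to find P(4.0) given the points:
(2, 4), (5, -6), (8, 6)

Lagrange interpolation formula:
P(x) = Σ yᵢ × Lᵢ(x)
where Lᵢ(x) = Π_{j≠i} (x - xⱼ)/(xᵢ - xⱼ)

L_0(4.0) = (4.0 - 5)/(2 - 5) × (4.0 - 8)/(2 - 8) = 0.222222
L_1(4.0) = (4.0 - 2)/(5 - 2) × (4.0 - 8)/(5 - 8) = 0.888889
L_2(4.0) = (4.0 - 2)/(8 - 2) × (4.0 - 5)/(8 - 5) = -0.111111

P(4.0) = 4×L_0(4.0) + (-6)×L_1(4.0) + 6×L_2(4.0)
P(4.0) = -5.111111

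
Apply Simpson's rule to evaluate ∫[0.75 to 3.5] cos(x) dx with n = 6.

f(x) = cos(x)
a = 0.75, b = 3.5, n = 6
h = (b - a)/n = 0.458333

Simpson's rule: (h/3)[f(x₀) + 4f(x₁) + 2f(x₂) + ... + f(xₙ)]

x_0 = 0.7500, f(x_0) = 0.731689, coefficient = 1
x_1 = 1.2083, f(x_1) = 0.354578, coefficient = 4
x_2 = 1.6667, f(x_2) = -0.095724, coefficient = 2
x_3 = 2.1250, f(x_3) = -0.526266, coefficient = 4
x_4 = 2.5833, f(x_4) = -0.848178, coefficient = 2
x_5 = 3.0417, f(x_5) = -0.995012, coefficient = 4
x_6 = 3.5000, f(x_6) = -0.936457, coefficient = 1

I ≈ (0.458333/3) × -6.759370 = -1.032682
Exact value: -1.032422
Error: 0.000260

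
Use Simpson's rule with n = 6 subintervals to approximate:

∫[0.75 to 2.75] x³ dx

f(x) = x³
a = 0.75, b = 2.75, n = 6
h = (b - a)/n = 0.333333

Simpson's rule: (h/3)[f(x₀) + 4f(x₁) + 2f(x₂) + ... + f(xₙ)]

x_0 = 0.7500, f(x_0) = 0.421875, coefficient = 1
x_1 = 1.0833, f(x_1) = 1.271412, coefficient = 4
x_2 = 1.4167, f(x_2) = 2.843171, coefficient = 2
x_3 = 1.7500, f(x_3) = 5.359375, coefficient = 4
x_4 = 2.0833, f(x_4) = 9.042245, coefficient = 2
x_5 = 2.4167, f(x_5) = 14.114005, coefficient = 4
x_6 = 2.7500, f(x_6) = 20.796875, coefficient = 1

I ≈ (0.333333/3) × 127.968750 = 14.218750
Exact value: 14.218750
Error: 0.000000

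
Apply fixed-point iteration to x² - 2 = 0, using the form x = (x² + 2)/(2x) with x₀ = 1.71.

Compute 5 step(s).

Equation: x² - 2 = 0
Fixed-point form: x = (x² + 2)/(2x)
x₀ = 1.71

x_1 = g(1.710000) = 1.439795
x_2 = g(1.439795) = 1.414441
x_3 = g(1.414441) = 1.414214
x_4 = g(1.414214) = 1.414214
x_5 = g(1.414214) = 1.414214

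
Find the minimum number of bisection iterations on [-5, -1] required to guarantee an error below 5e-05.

We need (b-a)/2^n ≤ 5e-05
(-1 - (-5))/2^n ≤ 5e-05
4/2^n ≤ 5e-05
2^n ≥ 80000
n ≥ log₂(80000) = 16.29
n ≥ 17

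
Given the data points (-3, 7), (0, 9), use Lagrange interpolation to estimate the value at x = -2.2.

Lagrange interpolation formula:
P(x) = Σ yᵢ × Lᵢ(x)
where Lᵢ(x) = Π_{j≠i} (x - xⱼ)/(xᵢ - xⱼ)

L_0(-2.2) = (-2.2 - 0)/(-3 - 0) = 0.733333
L_1(-2.2) = (-2.2 - (-3))/(0 - (-3)) = 0.266667

P(-2.2) = 7×L_0(-2.2) + 9×L_1(-2.2)
P(-2.2) = 7.533333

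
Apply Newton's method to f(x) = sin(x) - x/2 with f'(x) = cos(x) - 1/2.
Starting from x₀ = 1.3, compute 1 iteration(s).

f(x) = sin(x) - x/2
f'(x) = cos(x) - 1/2
x₀ = 1.3

Newton-Raphson formula: x_{n+1} = x_n - f(x_n)/f'(x_n)

Iteration 1:
  f(1.300000) = 0.313558
  f'(1.300000) = -0.232501
  x_1 = 1.300000 - 0.313558/(-0.232501) = 2.648631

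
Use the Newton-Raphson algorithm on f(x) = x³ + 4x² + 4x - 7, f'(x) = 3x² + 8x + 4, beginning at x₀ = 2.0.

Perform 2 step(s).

f(x) = x³ + 4x² + 4x - 7
f'(x) = 3x² + 8x + 4
x₀ = 2.0

Newton-Raphson formula: x_{n+1} = x_n - f(x_n)/f'(x_n)

Iteration 1:
  f(2.000000) = 25.000000
  f'(2.000000) = 32.000000
  x_1 = 2.000000 - 25.000000/32.000000 = 1.218750
Iteration 2:
  f(1.218750) = 5.626678
  f'(1.218750) = 18.206055
  x_2 = 1.218750 - 5.626678/18.206055 = 0.909695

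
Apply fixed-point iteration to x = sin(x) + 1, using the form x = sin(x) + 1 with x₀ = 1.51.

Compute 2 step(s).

Equation: x = sin(x) + 1
Fixed-point form: x = sin(x) + 1
x₀ = 1.51

x_1 = g(1.510000) = 1.998152
x_2 = g(1.998152) = 1.910065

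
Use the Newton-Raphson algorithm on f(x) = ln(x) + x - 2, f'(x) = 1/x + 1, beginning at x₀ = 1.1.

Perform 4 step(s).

f(x) = ln(x) + x - 2
f'(x) = 1/x + 1
x₀ = 1.1

Newton-Raphson formula: x_{n+1} = x_n - f(x_n)/f'(x_n)

Iteration 1:
  f(1.100000) = -0.804690
  f'(1.100000) = 1.909091
  x_1 = 1.100000 - (-0.804690)/1.909091 = 1.521504
Iteration 2:
  f(1.521504) = -0.058796
  f'(1.521504) = 1.657244
  x_2 = 1.521504 - (-0.058796)/1.657244 = 1.556983
Iteration 3:
  f(1.556983) = -0.000268
  f'(1.556983) = 1.642268
  x_3 = 1.556983 - (-0.000268)/1.642268 = 1.557146
Iteration 4:
  f(1.557146) = 0.000000
  f'(1.557146) = 1.642201
  x_4 = 1.557146 - 0.000000/1.642201 = 1.557146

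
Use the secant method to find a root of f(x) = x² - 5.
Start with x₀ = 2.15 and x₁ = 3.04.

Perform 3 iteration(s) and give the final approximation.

f(x) = x² - 5
x₀ = 2.15, x₁ = 3.04

Secant formula: x_{n+1} = x_n - f(x_n)(x_n - x_{n-1})/(f(x_n) - f(x_{n-1}))

Iteration 1:
  f(2.150000) = -0.377500
  f(3.040000) = 4.241600
  x_2 = 3.040000 - 4.241600×(3.040000 - 2.150000)/(4.241600 - (-0.377500))
       = 2.222736
Iteration 2:
  f(3.040000) = 4.241600
  f(2.222736) = -0.059445
  x_3 = 2.222736 - (-0.059445)×(2.222736 - 3.040000)/(-0.059445 - 4.241600)
       = 2.234031
Iteration 3:
  f(2.222736) = -0.059445
  f(2.234031) = -0.009104
  x_4 = 2.234031 - (-0.009104)×(2.234031 - 2.222736)/(-0.009104 - (-0.059445))
       = 2.236074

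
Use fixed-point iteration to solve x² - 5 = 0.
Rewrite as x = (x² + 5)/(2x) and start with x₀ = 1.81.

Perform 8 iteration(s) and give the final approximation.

Equation: x² - 5 = 0
Fixed-point form: x = (x² + 5)/(2x)
x₀ = 1.81

x_1 = g(1.810000) = 2.286215
x_2 = g(2.286215) = 2.236618
x_3 = g(2.236618) = 2.236068
x_4 = g(2.236068) = 2.236068
x_5 = g(2.236068) = 2.236068
x_6 = g(2.236068) = 2.236068
x_7 = g(2.236068) = 2.236068
x_8 = g(2.236068) = 2.236068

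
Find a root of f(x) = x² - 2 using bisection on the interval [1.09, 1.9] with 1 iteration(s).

f(x) = x² - 2
Initial interval: [1.09, 1.9]

Iteration 1:
  c_1 = (1.090000 + 1.900000)/2 = 1.495000
  f(c_1) = f(1.495000) = 0.235025
  f(a) × f(c) < 0, new interval: [1.090000, 1.495000]

After 1 iteration(s), the approximation is c_1 = 1.495000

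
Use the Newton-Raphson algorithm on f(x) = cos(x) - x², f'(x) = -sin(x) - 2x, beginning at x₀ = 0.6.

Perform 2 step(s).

f(x) = cos(x) - x²
f'(x) = -sin(x) - 2x
x₀ = 0.6

Newton-Raphson formula: x_{n+1} = x_n - f(x_n)/f'(x_n)

Iteration 1:
  f(0.600000) = 0.465336
  f'(0.600000) = -1.764642
  x_1 = 0.600000 - 0.465336/(-1.764642) = 0.863700
Iteration 2:
  f(0.863700) = -0.096348
  f'(0.863700) = -2.487650
  x_2 = 0.863700 - (-0.096348)/(-2.487650) = 0.824969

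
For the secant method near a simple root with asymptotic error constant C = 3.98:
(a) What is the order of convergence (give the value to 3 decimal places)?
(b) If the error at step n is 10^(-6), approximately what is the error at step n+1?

(a) Secant method has superlinear convergence with order φ = (1+√5)/2 ≈ 1.618.
    This means |e_{n+1}| ≈ C|e_n|^1.618.

(b) With |e_n| = 10^(-6) and C = 3.98:
    |e_{n+1}| ≈ 3.98 × (10^(-6))^1.618 = 3.98 × 10^(-9.71)

(a) ≈ 1.618 (golden ratio); (b) |e_{n+1}| ≈ 7.793e-10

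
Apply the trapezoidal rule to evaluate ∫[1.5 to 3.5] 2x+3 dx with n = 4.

f(x) = 2x+3
a = 1.5, b = 3.5, n = 4
h = (b - a)/n = 0.500000

Trapezoidal rule: (h/2)[f(x₀) + 2f(x₁) + 2f(x₂) + ... + f(xₙ)]

x_0 = 1.5000, f(x_0) = 6.000000, coefficient = 1
x_1 = 2.0000, f(x_1) = 7.000000, coefficient = 2
x_2 = 2.5000, f(x_2) = 8.000000, coefficient = 2
x_3 = 3.0000, f(x_3) = 9.000000, coefficient = 2
x_4 = 3.5000, f(x_4) = 10.000000, coefficient = 1

I ≈ (0.500000/2) × 64.000000 = 16.000000
Exact value: 16.000000
Error: 0.000000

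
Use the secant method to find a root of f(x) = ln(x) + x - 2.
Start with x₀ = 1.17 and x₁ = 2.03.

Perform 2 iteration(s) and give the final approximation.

f(x) = ln(x) + x - 2
x₀ = 1.17, x₁ = 2.03

Secant formula: x_{n+1} = x_n - f(x_n)(x_n - x_{n-1})/(f(x_n) - f(x_{n-1}))

Iteration 1:
  f(1.170000) = -0.672996
  f(2.030000) = 0.738036
  x_2 = 2.030000 - 0.738036×(2.030000 - 1.170000)/(0.738036 - (-0.672996))
       = 1.580180
Iteration 2:
  f(2.030000) = 0.738036
  f(1.580180) = 0.037718
  x_3 = 1.580180 - 0.037718×(1.580180 - 2.030000)/(0.037718 - 0.738036)
       = 1.555953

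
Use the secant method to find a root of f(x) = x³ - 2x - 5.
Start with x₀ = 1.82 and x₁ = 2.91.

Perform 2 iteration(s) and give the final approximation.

f(x) = x³ - 2x - 5
x₀ = 1.82, x₁ = 2.91

Secant formula: x_{n+1} = x_n - f(x_n)(x_n - x_{n-1})/(f(x_n) - f(x_{n-1}))

Iteration 1:
  f(1.820000) = -2.611432
  f(2.910000) = 13.822171
  x_2 = 2.910000 - 13.822171×(2.910000 - 1.820000)/(13.822171 - (-2.611432))
       = 1.993210
Iteration 2:
  f(2.910000) = 13.822171
  f(1.993210) = -1.067626
  x_3 = 1.993210 - (-1.067626)×(1.993210 - 2.910000)/(-1.067626 - 13.822171)
       = 2.058945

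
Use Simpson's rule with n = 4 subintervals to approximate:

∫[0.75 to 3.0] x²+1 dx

f(x) = x²+1
a = 0.75, b = 3.0, n = 4
h = (b - a)/n = 0.562500

Simpson's rule: (h/3)[f(x₀) + 4f(x₁) + 2f(x₂) + ... + f(xₙ)]

x_0 = 0.7500, f(x_0) = 1.562500, coefficient = 1
x_1 = 1.3125, f(x_1) = 2.722656, coefficient = 4
x_2 = 1.8750, f(x_2) = 4.515625, coefficient = 2
x_3 = 2.4375, f(x_3) = 6.941406, coefficient = 4
x_4 = 3.0000, f(x_4) = 10.000000, coefficient = 1

I ≈ (0.562500/3) × 59.250000 = 11.109375
Exact value: 11.109375
Error: 0.000000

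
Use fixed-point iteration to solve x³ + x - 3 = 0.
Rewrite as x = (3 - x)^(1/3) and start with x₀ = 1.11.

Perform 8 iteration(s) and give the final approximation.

Equation: x³ + x - 3 = 0
Fixed-point form: x = (3 - x)^(1/3)
x₀ = 1.11

x_1 = g(1.110000) = 1.236386
x_2 = g(1.236386) = 1.208188
x_3 = g(1.208188) = 1.214593
x_4 = g(1.214593) = 1.213144
x_5 = g(1.213144) = 1.213472
x_6 = g(1.213472) = 1.213398
x_7 = g(1.213398) = 1.213415
x_8 = g(1.213415) = 1.213411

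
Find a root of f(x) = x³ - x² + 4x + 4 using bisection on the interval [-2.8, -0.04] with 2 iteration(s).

f(x) = x³ - x² + 4x + 4
Initial interval: [-2.8, -0.04]

Iteration 1:
  c_1 = (-2.800000 + (-0.040000))/2 = -1.420000
  f(c_1) = f(-1.420000) = -6.559688
  f(a) × f(c) ≥ 0, new interval: [-1.420000, -0.040000]
Iteration 2:
  c_2 = (-1.420000 + (-0.040000))/2 = -0.730000
  f(c_2) = f(-0.730000) = 0.158083
  f(a) × f(c) < 0, new interval: [-1.420000, -0.730000]

After 2 iteration(s), the approximation is c_2 = -0.730000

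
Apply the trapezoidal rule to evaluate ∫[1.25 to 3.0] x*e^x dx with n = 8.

f(x) = x*e^x
a = 1.25, b = 3.0, n = 8
h = (b - a)/n = 0.218750

Trapezoidal rule: (h/2)[f(x₀) + 2f(x₁) + 2f(x₂) + ... + f(xₙ)]

x_0 = 1.2500, f(x_0) = 4.362929, coefficient = 1
x_1 = 1.4688, f(x_1) = 6.379959, coefficient = 2
x_2 = 1.6875, f(x_2) = 9.122539, coefficient = 2
x_3 = 1.9062, f(x_3) = 12.824892, coefficient = 2
x_4 = 2.1250, f(x_4) = 17.792407, coefficient = 2
x_5 = 2.3438, f(x_5) = 24.422436, coefficient = 2
x_6 = 2.5625, f(x_6) = 33.231006, coefficient = 2
x_7 = 2.7812, f(x_7) = 44.887101, coefficient = 2
x_8 = 3.0000, f(x_8) = 60.256611, coefficient = 1

I ≈ (0.218750/2) × 361.940218 = 39.587211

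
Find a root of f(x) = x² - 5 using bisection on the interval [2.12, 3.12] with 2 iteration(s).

f(x) = x² - 5
Initial interval: [2.12, 3.12]

Iteration 1:
  c_1 = (2.120000 + 3.120000)/2 = 2.620000
  f(c_1) = f(2.620000) = 1.864400
  f(a) × f(c) < 0, new interval: [2.120000, 2.620000]
Iteration 2:
  c_2 = (2.120000 + 2.620000)/2 = 2.370000
  f(c_2) = f(2.370000) = 0.616900
  f(a) × f(c) < 0, new interval: [2.120000, 2.370000]

After 2 iteration(s), the approximation is c_2 = 2.370000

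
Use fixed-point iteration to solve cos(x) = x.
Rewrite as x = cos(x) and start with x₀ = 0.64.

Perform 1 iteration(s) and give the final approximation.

Equation: cos(x) = x
Fixed-point form: x = cos(x)
x₀ = 0.64

x_1 = g(0.640000) = 0.802096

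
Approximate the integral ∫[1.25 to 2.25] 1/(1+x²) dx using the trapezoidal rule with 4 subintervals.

f(x) = 1/(1+x²)
a = 1.25, b = 2.25, n = 4
h = (b - a)/n = 0.250000

Trapezoidal rule: (h/2)[f(x₀) + 2f(x₁) + 2f(x₂) + ... + f(xₙ)]

x_0 = 1.2500, f(x_0) = 0.390244, coefficient = 1
x_1 = 1.5000, f(x_1) = 0.307692, coefficient = 2
x_2 = 1.7500, f(x_2) = 0.246154, coefficient = 2
x_3 = 2.0000, f(x_3) = 0.200000, coefficient = 2
x_4 = 2.2500, f(x_4) = 0.164948, coefficient = 1

I ≈ (0.250000/2) × 2.062885 = 0.257861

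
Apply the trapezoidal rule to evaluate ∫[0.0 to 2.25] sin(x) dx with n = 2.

f(x) = sin(x)
a = 0.0, b = 2.25, n = 2
h = (b - a)/n = 1.125000

Trapezoidal rule: (h/2)[f(x₀) + 2f(x₁) + 2f(x₂) + ... + f(xₙ)]

x_0 = 0.0000, f(x_0) = 0.000000, coefficient = 1
x_1 = 1.1250, f(x_1) = 0.902268, coefficient = 2
x_2 = 2.2500, f(x_2) = 0.778073, coefficient = 1

I ≈ (1.125000/2) × 2.582608 = 1.452717
Exact value: 1.628174
Error: 0.175456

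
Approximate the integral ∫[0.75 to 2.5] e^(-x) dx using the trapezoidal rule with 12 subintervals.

f(x) = e^(-x)
a = 0.75, b = 2.5, n = 12
h = (b - a)/n = 0.145833

Trapezoidal rule: (h/2)[f(x₀) + 2f(x₁) + 2f(x₂) + ... + f(xₙ)]

x_0 = 0.7500, f(x_0) = 0.472367, coefficient = 1
x_1 = 0.8958, f(x_1) = 0.408267, coefficient = 2
x_2 = 1.0417, f(x_2) = 0.352866, coefficient = 2
x_3 = 1.1875, f(x_3) = 0.304983, coefficient = 2
x_4 = 1.3333, f(x_4) = 0.263597, coefficient = 2
x_5 = 1.4792, f(x_5) = 0.227827, coefficient = 2
x_6 = 1.6250, f(x_6) = 0.196912, coefficient = 2
x_7 = 1.7708, f(x_7) = 0.170191, coefficient = 2
x_8 = 1.9167, f(x_8) = 0.147096, coefficient = 2
x_9 = 2.0625, f(x_9) = 0.127136, coefficient = 2
x_10 = 2.2083, f(x_10) = 0.109884, coefficient = 2
x_11 = 2.3542, f(x_11) = 0.094973, coefficient = 2
x_12 = 2.5000, f(x_12) = 0.082085, coefficient = 1

I ≈ (0.145833/2) × 5.361915 = 0.390973
Exact value: 0.390282
Error: 0.000691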